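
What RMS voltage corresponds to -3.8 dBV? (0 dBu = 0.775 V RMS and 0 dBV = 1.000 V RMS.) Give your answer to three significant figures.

0.646 V

V = 1.000 V × 10^(-3.8/20).
= 1.000 × 0.6457 = 0.646 V.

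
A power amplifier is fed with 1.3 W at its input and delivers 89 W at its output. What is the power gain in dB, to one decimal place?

Power is a power quantity, so gain = 10·log₁₀(P_out/P_in).
10·log₁₀(89/1.3) = 10·log₁₀(68.46) = 18.4 dB.

18.4 dB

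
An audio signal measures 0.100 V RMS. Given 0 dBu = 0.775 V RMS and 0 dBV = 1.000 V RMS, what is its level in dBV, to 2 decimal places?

dBV = 20·log₁₀(V / 1.000 V).
20·log₁₀(0.100/1.000) = -20.00 dBV.

-20.00 dBV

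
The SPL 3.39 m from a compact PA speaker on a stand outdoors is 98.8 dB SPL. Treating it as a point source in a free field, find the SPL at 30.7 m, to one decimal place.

79.7 dB SPL

Inverse-square spreading gives ΔL = −20·log₁₀(d₂/d₁).
ΔL = −20·log₁₀(30.7/3.39) = -19.14 dB, so L₂ = 98.8 + (-19.14) = 79.7 dB SPL.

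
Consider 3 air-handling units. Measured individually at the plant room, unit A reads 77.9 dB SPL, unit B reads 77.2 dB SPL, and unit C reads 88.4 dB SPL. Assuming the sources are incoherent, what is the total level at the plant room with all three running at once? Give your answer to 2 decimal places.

89.06 dB SPL

Incoherent sources sum as intensities:
L_total = 10·log₁₀(10^(77.9/10) + 10^(77.2/10) + 10^(88.4/10)) = 10·log₁₀(806000000) = 89.06 dB SPL.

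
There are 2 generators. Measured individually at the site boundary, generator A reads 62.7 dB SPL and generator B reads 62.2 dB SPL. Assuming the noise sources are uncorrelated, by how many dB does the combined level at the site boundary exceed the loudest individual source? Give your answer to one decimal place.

Add the sources as powers (linear), then convert back to dB:
L_total = 10·log₁₀(10^(62.7/10) + 10^(62.2/10)) = 65.47 dB SPL.
Excess over the loudest (62.7 dB): 65.47 − 62.7 = 2.8 dB.

2.8 dB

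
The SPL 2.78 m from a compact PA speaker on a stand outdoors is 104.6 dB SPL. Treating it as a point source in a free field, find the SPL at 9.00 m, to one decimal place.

94.4 dB SPL

For a point source in a free field, ΔL = −20·log₁₀(d₂/d₁).
ΔL = −20·log₁₀(9.00/2.78) = -10.20 dB, so L₂ = 104.6 + (-10.20) = 94.4 dB SPL.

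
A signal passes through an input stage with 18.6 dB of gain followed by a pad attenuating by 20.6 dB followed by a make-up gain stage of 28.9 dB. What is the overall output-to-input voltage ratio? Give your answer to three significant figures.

22.1

Net gain = 18.6 + (−20.6) + 28.9 = 26.9 dB.
Voltage ratio = 10^(26.9/20) = 22.1.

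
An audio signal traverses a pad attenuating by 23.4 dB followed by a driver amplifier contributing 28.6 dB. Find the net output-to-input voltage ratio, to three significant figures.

Net gain = (−23.4) + 28.6 = 5.2 dB.
Voltage ratio = 10^(5.2/20) = 1.82.

1.82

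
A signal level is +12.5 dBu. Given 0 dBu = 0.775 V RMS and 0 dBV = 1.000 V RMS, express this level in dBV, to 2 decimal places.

+10.29 dBV

The offset between the scales is 20·log₁₀(0.775/1.000) = −2.214 dB.
So dBV = +12.5 − 2.214 = +10.29 dBV.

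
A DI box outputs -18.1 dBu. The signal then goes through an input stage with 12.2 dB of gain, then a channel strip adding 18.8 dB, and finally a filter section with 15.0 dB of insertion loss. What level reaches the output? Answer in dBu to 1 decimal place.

Gain stages sum in dB:
-18.1 + 12.2 + 18.8 − 15.0 = -2.1 dBu.

-2.1 dBu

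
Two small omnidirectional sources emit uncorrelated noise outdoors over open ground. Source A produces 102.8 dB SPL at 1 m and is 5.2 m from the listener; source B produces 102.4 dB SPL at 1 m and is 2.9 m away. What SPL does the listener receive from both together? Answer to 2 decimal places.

At the listener: L_A = 102.8 − 20·log₁₀(5.2) = 88.480 dB; L_B = 102.4 − 20·log₁₀(2.9) = 93.152 dB.
Combined: 10·log₁₀(10^(88.480/10)+10^(93.152/10)) = 94.43 dB SPL.

94.43 dB SPL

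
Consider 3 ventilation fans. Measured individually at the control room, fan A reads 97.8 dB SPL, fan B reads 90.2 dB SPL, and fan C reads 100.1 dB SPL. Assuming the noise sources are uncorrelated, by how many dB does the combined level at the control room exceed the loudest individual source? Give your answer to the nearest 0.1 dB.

Uncorrelated sources add in intensity (power), not in dB.
L_total = 10·log₁₀(10^(97.8/10) + 10^(90.2/10) + 10^(100.1/10)) = 102.38 dB SPL.
Excess over the loudest (100.1 dB): 102.38 − 100.1 = 2.3 dB.

2.3 dB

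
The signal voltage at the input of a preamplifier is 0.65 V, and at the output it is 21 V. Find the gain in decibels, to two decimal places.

Voltage is an amplitude quantity, so gain = 20·log₁₀(V_out/V_in).
20·log₁₀(21/0.65) = 20·log₁₀(32.31) = 30.19 dB.

30.19 dB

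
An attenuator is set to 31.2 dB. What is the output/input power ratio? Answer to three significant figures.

Power ratio = 10^(dB/10).
10^(-31.2/10) = 10^(-3.120) = 0.000759.

0.000759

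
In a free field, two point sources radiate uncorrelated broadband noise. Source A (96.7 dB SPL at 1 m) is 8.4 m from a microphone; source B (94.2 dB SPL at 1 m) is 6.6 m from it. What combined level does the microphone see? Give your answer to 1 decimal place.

81.0 dB SPL

At the listener: L_A = 96.7 − 20·log₁₀(8.4) = 78.21 dB; L_B = 94.2 − 20·log₁₀(6.6) = 77.81 dB.
Combined: 10·log₁₀(10^(78.21/10)+10^(77.81/10)) = 81.0 dB SPL.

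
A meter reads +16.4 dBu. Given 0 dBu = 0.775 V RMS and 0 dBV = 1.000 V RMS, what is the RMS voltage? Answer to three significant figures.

5.12 V

V = 0.775 V × 10^(+16.4/20).
= 0.775 × 6.607 = 5.12 V.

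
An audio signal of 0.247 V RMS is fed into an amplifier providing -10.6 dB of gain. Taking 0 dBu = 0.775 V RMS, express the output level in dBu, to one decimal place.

Input level: 20·log₁₀(0.247/0.775) = -9.93 dBu.
Output: -9.93 − 10.6 = -20.5 dBu.

-20.5 dBu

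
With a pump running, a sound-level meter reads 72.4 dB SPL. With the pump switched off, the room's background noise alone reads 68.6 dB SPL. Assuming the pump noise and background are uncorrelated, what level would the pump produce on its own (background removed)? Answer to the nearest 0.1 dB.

Subtract intensities: L_src = 10·log₁₀(10^(L_total/10) − 10^(L_bg/10)).
L_src = 10·log₁₀(10^(72.4/10) − 10^(68.6/10)) = 10·log₁₀(10130000) = 70.1 dB SPL.

70.1 dB SPL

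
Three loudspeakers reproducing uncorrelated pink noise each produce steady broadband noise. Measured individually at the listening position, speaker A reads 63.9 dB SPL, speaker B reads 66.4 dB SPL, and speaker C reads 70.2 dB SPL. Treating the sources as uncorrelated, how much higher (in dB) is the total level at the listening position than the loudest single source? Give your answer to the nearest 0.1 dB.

Uncorrelated sources add in intensity (power), not in dB.
L_total = 10·log₁₀(10^(63.9/10) + 10^(66.4/10) + 10^(70.2/10)) = 72.38 dB SPL.
Excess over the loudest (70.2 dB): 72.38 − 70.2 = 2.2 dB.

2.2 dB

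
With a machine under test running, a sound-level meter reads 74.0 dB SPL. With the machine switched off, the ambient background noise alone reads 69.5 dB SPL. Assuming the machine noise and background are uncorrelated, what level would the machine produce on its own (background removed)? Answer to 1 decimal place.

72.1 dB SPL

Background correction is a power subtraction:
L_src = 10·log₁₀(10^(74.0/10) − 10^(69.5/10)) = 10·log₁₀(16210000) = 72.1 dB SPL.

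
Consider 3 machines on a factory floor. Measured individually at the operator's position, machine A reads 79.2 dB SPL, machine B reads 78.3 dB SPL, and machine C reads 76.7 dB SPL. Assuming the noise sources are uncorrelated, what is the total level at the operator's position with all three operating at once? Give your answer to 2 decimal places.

Add the sources as powers (linear), then convert back to dB:
L_total = 10·log₁₀(10^(79.2/10) + 10^(78.3/10) + 10^(76.7/10)) = 10·log₁₀(197600000) = 82.96 dB SPL.

82.96 dB SPL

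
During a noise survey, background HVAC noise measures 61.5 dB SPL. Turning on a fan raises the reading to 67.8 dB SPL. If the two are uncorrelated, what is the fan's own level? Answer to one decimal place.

Subtract intensities: L_src = 10·log₁₀(10^(L_total/10) − 10^(L_bg/10)).
L_src = 10·log₁₀(10^(67.8/10) − 10^(61.5/10)) = 10·log₁₀(4613000) = 66.6 dB SPL.

66.6 dB SPL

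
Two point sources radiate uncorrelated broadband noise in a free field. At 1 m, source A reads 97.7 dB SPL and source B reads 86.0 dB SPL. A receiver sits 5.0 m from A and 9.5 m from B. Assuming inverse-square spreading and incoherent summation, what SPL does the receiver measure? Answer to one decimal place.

At the listener: L_A = 97.7 − 20·log₁₀(5.0) = 83.72 dB; L_B = 86.0 − 20·log₁₀(9.5) = 66.45 dB.
Combined: 10·log₁₀(10^(83.72/10)+10^(66.45/10)) = 83.8 dB SPL.

83.8 dB SPL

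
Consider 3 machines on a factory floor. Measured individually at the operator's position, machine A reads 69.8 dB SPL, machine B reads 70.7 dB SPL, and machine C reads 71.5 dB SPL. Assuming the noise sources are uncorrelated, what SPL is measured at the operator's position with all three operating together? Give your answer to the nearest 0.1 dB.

75.5 dB SPL

Uncorrelated sources add in intensity (power), not in dB.
L_total = 10·log₁₀(10^(69.8/10) + 10^(70.7/10) + 10^(71.5/10)) = 10·log₁₀(35420000) = 75.5 dB SPL.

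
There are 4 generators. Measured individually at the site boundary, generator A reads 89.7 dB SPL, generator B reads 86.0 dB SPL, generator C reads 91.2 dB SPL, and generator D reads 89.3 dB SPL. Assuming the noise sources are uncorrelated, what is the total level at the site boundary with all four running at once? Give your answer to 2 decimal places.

95.44 dB SPL

Uncorrelated sources add in intensity (power), not in dB.
L_total = 10·log₁₀(10^(89.7/10) + 10^(86.0/10) + 10^(91.2/10) + 10^(89.3/10)) = 10·log₁₀(3501000000) = 95.44 dB SPL.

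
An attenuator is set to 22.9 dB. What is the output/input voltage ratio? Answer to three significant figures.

Voltage ratio = 10^(dB/20).
10^(-22.9/20) = 10^(-1.145) = 0.0716.

0.0716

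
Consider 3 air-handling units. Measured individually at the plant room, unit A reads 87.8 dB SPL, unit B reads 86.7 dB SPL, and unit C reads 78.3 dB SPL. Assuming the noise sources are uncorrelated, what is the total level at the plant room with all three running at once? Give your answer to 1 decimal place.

Add the sources as powers (linear), then convert back to dB:
L_total = 10·log₁₀(10^(87.8/10) + 10^(86.7/10) + 10^(78.3/10)) = 10·log₁₀(1138000000) = 90.6 dB SPL.

90.6 dB SPL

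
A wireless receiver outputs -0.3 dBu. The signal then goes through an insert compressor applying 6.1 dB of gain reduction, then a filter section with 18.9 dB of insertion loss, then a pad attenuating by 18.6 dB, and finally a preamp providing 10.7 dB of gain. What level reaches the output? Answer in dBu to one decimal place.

-33.2 dBu

In dB, series stages simply add:
-0.3 − 6.1 − 18.9 − 18.6 + 10.7 = -33.2 dBu.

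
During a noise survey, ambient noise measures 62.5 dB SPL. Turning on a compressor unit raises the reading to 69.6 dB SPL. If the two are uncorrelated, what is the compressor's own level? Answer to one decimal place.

68.7 dB SPL

Background correction is a power subtraction:
L_src = 10·log₁₀(10^(69.6/10) − 10^(62.5/10)) = 10·log₁₀(7342000) = 68.7 dB SPL.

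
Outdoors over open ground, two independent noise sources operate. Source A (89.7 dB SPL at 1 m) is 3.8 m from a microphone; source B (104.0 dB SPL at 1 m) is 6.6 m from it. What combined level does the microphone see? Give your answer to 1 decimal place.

At the listener: L_A = 89.7 − 20·log₁₀(3.8) = 78.10 dB; L_B = 104.0 − 20·log₁₀(6.6) = 87.61 dB.
Combined: 10·log₁₀(10^(78.10/10)+10^(87.61/10)) = 88.1 dB SPL.

88.1 dB SPL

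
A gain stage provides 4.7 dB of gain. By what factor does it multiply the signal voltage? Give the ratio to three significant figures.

Voltage ratio = 10^(dB/20).
10^(4.7/20) = 10^(0.2350) = 1.72.

1.72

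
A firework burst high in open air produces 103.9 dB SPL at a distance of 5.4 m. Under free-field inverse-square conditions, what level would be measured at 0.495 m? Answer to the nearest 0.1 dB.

124.7 dB SPL

Inverse-square spreading gives ΔL = −20·log₁₀(d₂/d₁).
ΔL = −20·log₁₀(0.495/5.4) = 20.76 dB, so L₂ = 103.9 + (20.76) = 124.7 dB SPL.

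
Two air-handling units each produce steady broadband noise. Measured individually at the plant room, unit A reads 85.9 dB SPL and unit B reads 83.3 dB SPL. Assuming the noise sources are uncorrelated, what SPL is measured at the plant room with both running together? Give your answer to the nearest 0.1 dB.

Uncorrelated sources add in intensity (power), not in dB.
L_total = 10·log₁₀(10^(85.9/10) + 10^(83.3/10)) = 10·log₁₀(602800000) = 87.8 dB SPL.

87.8 dB SPL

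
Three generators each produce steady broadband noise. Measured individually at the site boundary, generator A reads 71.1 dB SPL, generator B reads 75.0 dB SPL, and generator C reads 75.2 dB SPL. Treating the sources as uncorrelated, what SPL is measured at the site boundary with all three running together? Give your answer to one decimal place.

78.9 dB SPL

Uncorrelated sources add in intensity (power), not in dB.
L_total = 10·log₁₀(10^(71.1/10) + 10^(75.0/10) + 10^(75.2/10)) = 10·log₁₀(77620000) = 78.9 dB SPL.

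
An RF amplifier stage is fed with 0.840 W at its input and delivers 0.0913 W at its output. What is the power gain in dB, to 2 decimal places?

-9.64 dB

For a power ratio, dB = 10·log₁₀(P₂/P₁).
10·log₁₀(0.0913/0.840) = 10·log₁₀(0.1087) = -9.64 dB.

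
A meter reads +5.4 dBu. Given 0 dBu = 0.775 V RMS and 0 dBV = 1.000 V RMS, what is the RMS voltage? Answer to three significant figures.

1.44 V

V = 0.775 V × 10^(+5.4/20).
= 0.775 × 1.862 = 1.44 V.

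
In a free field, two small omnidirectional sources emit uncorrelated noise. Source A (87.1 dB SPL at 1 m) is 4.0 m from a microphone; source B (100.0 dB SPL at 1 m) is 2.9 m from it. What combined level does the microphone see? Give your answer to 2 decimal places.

At the listener: L_A = 87.1 − 20·log₁₀(4.0) = 75.059 dB; L_B = 100.0 − 20·log₁₀(2.9) = 90.752 dB.
Combined: 10·log₁₀(10^(75.059/10)+10^(90.752/10)) = 90.87 dB SPL.

90.87 dB SPL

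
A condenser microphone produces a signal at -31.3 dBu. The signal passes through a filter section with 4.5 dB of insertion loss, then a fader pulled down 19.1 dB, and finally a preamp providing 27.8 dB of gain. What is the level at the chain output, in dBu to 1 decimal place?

In dB, series stages simply add:
-31.3 − 4.5 − 19.1 + 27.8 = -27.1 dBu.

-27.1 dBu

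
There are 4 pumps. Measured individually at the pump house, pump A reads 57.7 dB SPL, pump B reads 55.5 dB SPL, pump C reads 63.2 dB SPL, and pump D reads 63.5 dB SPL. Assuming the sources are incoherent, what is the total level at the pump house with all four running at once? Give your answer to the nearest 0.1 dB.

Add the sources as powers (linear), then convert back to dB:
L_total = 10·log₁₀(10^(57.7/10) + 10^(55.5/10) + 10^(63.2/10) + 10^(63.5/10)) = 10·log₁₀(5272000) = 67.2 dB SPL.

67.2 dB SPL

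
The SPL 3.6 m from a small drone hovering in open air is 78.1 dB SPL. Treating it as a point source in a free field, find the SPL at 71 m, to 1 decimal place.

Inverse-square spreading gives ΔL = −20·log₁₀(d₂/d₁).
ΔL = −20·log₁₀(71/3.6) = -25.90 dB, so L₂ = 78.1 + (-25.90) = 52.2 dB SPL.

52.2 dB SPL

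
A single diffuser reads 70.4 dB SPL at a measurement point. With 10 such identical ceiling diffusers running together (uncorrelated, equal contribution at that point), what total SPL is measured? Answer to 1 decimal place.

80.4 dB SPL

10 equal incoherent sources raise the level by 10·log₁₀(10) = 10.00 dB.
L_total = 70.4 + 10.00 = 80.4 dB SPL.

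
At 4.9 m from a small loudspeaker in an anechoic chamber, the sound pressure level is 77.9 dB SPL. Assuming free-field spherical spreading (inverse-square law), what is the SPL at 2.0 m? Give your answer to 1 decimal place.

85.7 dB SPL

Free-field point source: level drops by 20·log₁₀ of the distance ratio.
ΔL = −20·log₁₀(2.0/4.9) = 7.78 dB, so L₂ = 77.9 + (7.78) = 85.7 dB SPL.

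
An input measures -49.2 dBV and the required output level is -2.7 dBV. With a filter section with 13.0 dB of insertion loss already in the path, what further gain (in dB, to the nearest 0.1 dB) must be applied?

59.5 dB

The required make-up gain is the shortfall in the dB sum.
G = -2.7 − (-49.2) + 13.0 = 59.5 dB.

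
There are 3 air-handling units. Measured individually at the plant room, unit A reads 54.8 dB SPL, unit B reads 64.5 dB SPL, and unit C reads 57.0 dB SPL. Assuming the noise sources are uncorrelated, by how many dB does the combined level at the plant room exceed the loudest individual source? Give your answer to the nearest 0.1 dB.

Uncorrelated sources add in intensity (power), not in dB.
L_total = 10·log₁₀(10^(54.8/10) + 10^(64.5/10) + 10^(57.0/10)) = 65.59 dB SPL.
Excess over the loudest (64.5 dB): 65.59 − 64.5 = 1.1 dB.

1.1 dB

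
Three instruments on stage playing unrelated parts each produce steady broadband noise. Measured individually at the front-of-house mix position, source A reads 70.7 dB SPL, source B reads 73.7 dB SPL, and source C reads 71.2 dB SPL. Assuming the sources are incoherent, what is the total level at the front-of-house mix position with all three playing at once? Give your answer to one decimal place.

76.8 dB SPL

Add the sources as powers (linear), then convert back to dB:
L_total = 10·log₁₀(10^(70.7/10) + 10^(73.7/10) + 10^(71.2/10)) = 10·log₁₀(48370000) = 76.8 dB SPL.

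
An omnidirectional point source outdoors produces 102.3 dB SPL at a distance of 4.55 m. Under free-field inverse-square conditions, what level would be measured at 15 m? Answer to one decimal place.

For a point source in a free field, ΔL = −20·log₁₀(d₂/d₁).
ΔL = −20·log₁₀(15/4.55) = -10.36 dB, so L₂ = 102.3 + (-10.36) = 91.9 dB SPL.

91.9 dB SPL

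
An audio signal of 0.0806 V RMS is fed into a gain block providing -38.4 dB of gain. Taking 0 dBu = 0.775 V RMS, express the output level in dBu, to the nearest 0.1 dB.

-58.1 dBu

Input level: 20·log₁₀(0.0806/0.775) = -19.66 dBu.
Output: -19.66 − 38.4 = -58.1 dBu.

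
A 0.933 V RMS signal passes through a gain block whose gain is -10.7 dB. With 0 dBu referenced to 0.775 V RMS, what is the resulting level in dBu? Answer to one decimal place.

-9.1 dBu

Input level: 20·log₁₀(0.933/0.775) = 1.61 dBu.
Output: 1.61 − 10.7 = -9.1 dBu.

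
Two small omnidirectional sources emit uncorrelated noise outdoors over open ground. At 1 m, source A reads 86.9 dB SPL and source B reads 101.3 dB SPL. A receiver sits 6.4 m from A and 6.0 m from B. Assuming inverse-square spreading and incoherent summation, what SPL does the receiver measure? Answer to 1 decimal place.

At the listener: L_A = 86.9 − 20·log₁₀(6.4) = 70.78 dB; L_B = 101.3 − 20·log₁₀(6.0) = 85.74 dB.
Combined: 10·log₁₀(10^(70.78/10)+10^(85.74/10)) = 85.9 dB SPL.

85.9 dB SPL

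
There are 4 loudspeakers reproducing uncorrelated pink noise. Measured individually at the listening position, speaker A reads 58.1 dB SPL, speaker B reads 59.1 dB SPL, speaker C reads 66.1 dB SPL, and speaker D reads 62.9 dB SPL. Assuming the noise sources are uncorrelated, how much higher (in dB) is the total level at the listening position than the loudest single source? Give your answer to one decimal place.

2.6 dB

Uncorrelated sources add in intensity (power), not in dB.
L_total = 10·log₁₀(10^(58.1/10) + 10^(59.1/10) + 10^(66.1/10) + 10^(62.9/10)) = 68.74 dB SPL.
Excess over the loudest (66.1 dB): 68.74 − 66.1 = 2.6 dB.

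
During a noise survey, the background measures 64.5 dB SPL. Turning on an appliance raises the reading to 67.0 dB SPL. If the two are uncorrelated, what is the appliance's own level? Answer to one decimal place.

63.4 dB SPL

Subtract intensities: L_src = 10·log₁₀(10^(L_total/10) − 10^(L_bg/10)).
L_src = 10·log₁₀(10^(67.0/10) − 10^(64.5/10)) = 10·log₁₀(2193000) = 63.4 dB SPL.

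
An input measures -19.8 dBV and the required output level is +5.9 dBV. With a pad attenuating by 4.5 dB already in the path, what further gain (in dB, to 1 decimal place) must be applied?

The required make-up gain is the shortfall in the dB sum.
G = +5.9 − (-19.8) + 4.5 = 30.2 dB.

30.2 dB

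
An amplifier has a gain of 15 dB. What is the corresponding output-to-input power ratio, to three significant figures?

31.6

Power ratio = 10^(dB/10).
10^(15/10) = 10^(1.500) = 31.6.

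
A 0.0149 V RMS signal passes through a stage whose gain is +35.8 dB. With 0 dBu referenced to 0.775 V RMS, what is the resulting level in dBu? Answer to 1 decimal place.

+1.5 dBu

Input level: 20·log₁₀(0.0149/0.775) = -34.32 dBu.
Output: -34.32 + 35.8 = +1.5 dBu.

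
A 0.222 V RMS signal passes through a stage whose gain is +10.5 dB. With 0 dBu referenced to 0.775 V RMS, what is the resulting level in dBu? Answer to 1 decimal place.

-0.4 dBu

Input level: 20·log₁₀(0.222/0.775) = -10.86 dBu.
Output: -10.86 + 10.5 = -0.4 dBu.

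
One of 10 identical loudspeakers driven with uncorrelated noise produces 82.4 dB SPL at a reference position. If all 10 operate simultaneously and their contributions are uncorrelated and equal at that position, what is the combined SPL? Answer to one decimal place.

92.4 dB SPL

10 equal incoherent sources raise the level by 10·log₁₀(10) = 10.00 dB.
L_total = 82.4 + 10.00 = 92.4 dB SPL.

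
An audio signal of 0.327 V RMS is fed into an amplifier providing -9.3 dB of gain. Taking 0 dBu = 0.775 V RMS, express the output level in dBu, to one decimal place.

-16.8 dBu

Input level: 20·log₁₀(0.327/0.775) = -7.50 dBu.
Output: -7.50 − 9.3 = -16.8 dBu.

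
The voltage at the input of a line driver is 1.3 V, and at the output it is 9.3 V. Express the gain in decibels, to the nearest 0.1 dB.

Voltage is an amplitude quantity, so gain = 20·log₁₀(V_out/V_in).
20·log₁₀(9.3/1.3) = 20·log₁₀(7.154) = 17.1 dB.

17.1 dB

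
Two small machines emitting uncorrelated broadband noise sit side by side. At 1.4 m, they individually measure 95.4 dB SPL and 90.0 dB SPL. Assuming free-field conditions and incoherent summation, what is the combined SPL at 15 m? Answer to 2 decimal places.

75.90 dB SPL

Combined at 1.4 m: 10·log₁₀(10^(95.4/10)+10^(90.0/10)) = 96.501 dB SPL.
Then apply −20·log₁₀(15/1.4) = -20.599 dB → 75.90 dB SPL.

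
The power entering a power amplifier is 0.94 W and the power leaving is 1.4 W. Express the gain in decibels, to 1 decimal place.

Power ratio → dB uses the 10·log₁₀ form:
10·log₁₀(1.4/0.94) = 10·log₁₀(1.489) = 1.7 dB.

1.7 dB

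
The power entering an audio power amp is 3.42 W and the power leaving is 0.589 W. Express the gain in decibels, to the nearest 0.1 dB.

-7.6 dB

Power is a power quantity, so gain = 10·log₁₀(P_out/P_in).
10·log₁₀(0.589/3.42) = 10·log₁₀(0.1722) = -7.6 dB.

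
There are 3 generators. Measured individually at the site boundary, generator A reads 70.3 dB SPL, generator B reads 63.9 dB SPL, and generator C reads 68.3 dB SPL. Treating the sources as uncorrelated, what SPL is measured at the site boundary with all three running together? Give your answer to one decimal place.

73.0 dB SPL

Incoherent sources sum as intensities:
L_total = 10·log₁₀(10^(70.3/10) + 10^(63.9/10) + 10^(68.3/10)) = 10·log₁₀(19930000) = 73.0 dB SPL.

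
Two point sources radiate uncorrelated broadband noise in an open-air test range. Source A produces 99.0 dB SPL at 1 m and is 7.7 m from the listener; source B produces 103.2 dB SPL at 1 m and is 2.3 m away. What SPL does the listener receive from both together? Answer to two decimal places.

96.11 dB SPL

At the listener: L_A = 99.0 − 20·log₁₀(7.7) = 81.270 dB; L_B = 103.2 − 20·log₁₀(2.3) = 95.965 dB.
Combined: 10·log₁₀(10^(81.270/10)+10^(95.965/10)) = 96.11 dB SPL.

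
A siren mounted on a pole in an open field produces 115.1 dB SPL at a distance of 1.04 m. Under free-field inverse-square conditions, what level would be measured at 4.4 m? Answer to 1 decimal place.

102.6 dB SPL

Free-field point source: level drops by 20·log₁₀ of the distance ratio.
ΔL = −20·log₁₀(4.4/1.04) = -12.53 dB, so L₂ = 115.1 + (-12.53) = 102.6 dB SPL.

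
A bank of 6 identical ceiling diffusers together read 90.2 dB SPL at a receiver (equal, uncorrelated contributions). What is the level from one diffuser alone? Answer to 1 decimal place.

82.4 dB SPL

6 equal incoherent sources add 10·log₁₀(6) = 7.78 dB over one source.
L_one = 90.2 − 7.78 = 82.4 dB SPL.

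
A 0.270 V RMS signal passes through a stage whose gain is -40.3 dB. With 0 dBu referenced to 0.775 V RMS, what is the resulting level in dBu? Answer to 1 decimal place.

Input level: 20·log₁₀(0.270/0.775) = -9.16 dBu.
Output: -9.16 − 40.3 = -49.5 dBu.

-49.5 dBu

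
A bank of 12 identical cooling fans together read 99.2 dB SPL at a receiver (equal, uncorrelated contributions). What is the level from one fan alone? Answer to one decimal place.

12 equal incoherent sources add 10·log₁₀(12) = 10.79 dB over one source.
L_one = 99.2 − 10.79 = 88.4 dB SPL.

88.4 dB SPL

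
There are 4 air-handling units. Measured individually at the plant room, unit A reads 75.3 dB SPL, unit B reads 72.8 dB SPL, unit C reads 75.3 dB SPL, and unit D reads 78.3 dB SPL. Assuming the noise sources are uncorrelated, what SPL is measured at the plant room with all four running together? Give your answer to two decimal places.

Incoherent sources sum as intensities:
L_total = 10·log₁₀(10^(75.3/10) + 10^(72.8/10) + 10^(75.3/10) + 10^(78.3/10)) = 10·log₁₀(154400000) = 81.89 dB SPL.

81.89 dB SPL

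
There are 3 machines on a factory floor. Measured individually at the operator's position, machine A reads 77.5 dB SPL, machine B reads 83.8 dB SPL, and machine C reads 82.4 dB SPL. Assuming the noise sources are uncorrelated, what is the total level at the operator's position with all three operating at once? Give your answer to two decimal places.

86.72 dB SPL

Incoherent sources sum as intensities:
L_total = 10·log₁₀(10^(77.5/10) + 10^(83.8/10) + 10^(82.4/10)) = 10·log₁₀(469900000) = 86.72 dB SPL.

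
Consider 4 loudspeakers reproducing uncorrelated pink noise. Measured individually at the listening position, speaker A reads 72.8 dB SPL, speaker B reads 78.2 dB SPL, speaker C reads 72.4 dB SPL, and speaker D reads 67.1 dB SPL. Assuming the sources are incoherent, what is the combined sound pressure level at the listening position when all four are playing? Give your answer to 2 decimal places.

Incoherent sources sum as intensities:
L_total = 10·log₁₀(10^(72.8/10) + 10^(78.2/10) + 10^(72.4/10) + 10^(67.1/10)) = 10·log₁₀(107600000) = 80.32 dB SPL.

80.32 dB SPL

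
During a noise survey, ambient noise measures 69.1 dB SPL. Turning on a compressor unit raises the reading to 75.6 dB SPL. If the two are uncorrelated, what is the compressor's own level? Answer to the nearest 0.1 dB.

74.5 dB SPL

Subtract intensities: L_src = 10·log₁₀(10^(L_total/10) − 10^(L_bg/10)).
L_src = 10·log₁₀(10^(75.6/10) − 10^(69.1/10)) = 10·log₁₀(28180000) = 74.5 dB SPL.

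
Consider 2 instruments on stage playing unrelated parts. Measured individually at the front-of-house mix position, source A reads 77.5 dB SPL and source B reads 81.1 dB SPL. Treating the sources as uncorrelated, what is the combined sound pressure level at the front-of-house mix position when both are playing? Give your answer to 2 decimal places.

82.67 dB SPL

Add the sources as powers (linear), then convert back to dB:
L_total = 10·log₁₀(10^(77.5/10) + 10^(81.1/10)) = 10·log₁₀(185100000) = 82.67 dB SPL.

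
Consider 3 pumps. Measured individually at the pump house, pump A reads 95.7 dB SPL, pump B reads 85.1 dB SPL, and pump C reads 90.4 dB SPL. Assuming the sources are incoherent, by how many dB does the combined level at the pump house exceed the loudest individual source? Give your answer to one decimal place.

Uncorrelated sources add in intensity (power), not in dB.
L_total = 10·log₁₀(10^(95.7/10) + 10^(85.1/10) + 10^(90.4/10)) = 97.11 dB SPL.
Excess over the loudest (95.7 dB): 97.11 − 95.7 = 1.4 dB.

1.4 dB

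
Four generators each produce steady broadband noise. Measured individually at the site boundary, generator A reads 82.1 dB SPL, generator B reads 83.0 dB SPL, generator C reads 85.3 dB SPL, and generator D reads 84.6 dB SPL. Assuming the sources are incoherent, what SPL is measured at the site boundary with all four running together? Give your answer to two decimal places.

89.95 dB SPL

Incoherent sources sum as intensities:
L_total = 10·log₁₀(10^(82.1/10) + 10^(83.0/10) + 10^(85.3/10) + 10^(84.6/10)) = 10·log₁₀(989000000) = 89.95 dB SPL.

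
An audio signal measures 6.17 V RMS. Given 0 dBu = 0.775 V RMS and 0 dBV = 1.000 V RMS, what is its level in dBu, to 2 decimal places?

dBu = 20·log₁₀(V / 0.775 V).
20·log₁₀(6.17/0.775) = +18.02 dBu.

+18.02 dBu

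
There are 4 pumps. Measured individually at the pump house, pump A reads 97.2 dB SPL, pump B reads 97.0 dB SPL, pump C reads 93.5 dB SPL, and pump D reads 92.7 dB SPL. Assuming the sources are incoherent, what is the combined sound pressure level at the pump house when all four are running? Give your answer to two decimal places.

Uncorrelated sources add in intensity (power), not in dB.
L_total = 10·log₁₀(10^(97.2/10) + 10^(97.0/10) + 10^(93.5/10) + 10^(92.7/10)) = 10·log₁₀(14361000000) = 101.57 dB SPL.

101.57 dB SPL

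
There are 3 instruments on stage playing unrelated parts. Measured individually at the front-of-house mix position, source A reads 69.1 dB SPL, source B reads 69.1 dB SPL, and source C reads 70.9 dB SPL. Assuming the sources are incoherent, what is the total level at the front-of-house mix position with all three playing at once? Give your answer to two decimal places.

Incoherent sources sum as intensities:
L_total = 10·log₁₀(10^(69.1/10) + 10^(69.1/10) + 10^(70.9/10)) = 10·log₁₀(28560000) = 74.56 dB SPL.

74.56 dB SPL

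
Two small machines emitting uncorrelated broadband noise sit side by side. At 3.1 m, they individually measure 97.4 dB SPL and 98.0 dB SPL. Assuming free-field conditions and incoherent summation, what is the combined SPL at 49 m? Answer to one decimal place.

76.7 dB SPL

Combined at 3.1 m: 10·log₁₀(10^(97.4/10)+10^(98.0/10)) = 100.72 dB SPL.
Then apply −20·log₁₀(49/3.1) = -23.98 dB → 76.7 dB SPL.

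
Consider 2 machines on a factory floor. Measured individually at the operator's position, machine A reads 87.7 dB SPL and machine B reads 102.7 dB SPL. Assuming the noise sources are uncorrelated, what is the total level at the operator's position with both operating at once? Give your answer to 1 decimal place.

Incoherent sources sum as intensities:
L_total = 10·log₁₀(10^(87.7/10) + 10^(102.7/10)) = 10·log₁₀(19210000000) = 102.8 dB SPL.

102.8 dB SPL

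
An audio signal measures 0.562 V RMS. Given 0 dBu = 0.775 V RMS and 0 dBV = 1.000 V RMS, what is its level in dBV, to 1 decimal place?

-5.0 dBV

dBV = 20·log₁₀(V / 1.000 V).
20·log₁₀(0.562/1.000) = -5.0 dBV.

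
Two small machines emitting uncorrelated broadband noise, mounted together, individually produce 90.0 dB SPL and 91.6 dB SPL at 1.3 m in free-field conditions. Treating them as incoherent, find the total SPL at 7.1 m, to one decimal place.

79.1 dB SPL

Combined at 1.3 m: 10·log₁₀(10^(90.0/10)+10^(91.6/10)) = 93.88 dB SPL.
Then apply −20·log₁₀(7.1/1.3) = -14.75 dB → 79.1 dB SPL.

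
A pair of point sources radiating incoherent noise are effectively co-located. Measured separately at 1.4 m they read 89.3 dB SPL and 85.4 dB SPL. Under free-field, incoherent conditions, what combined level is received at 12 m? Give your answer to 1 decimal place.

72.1 dB SPL

Combined at 1.4 m: 10·log₁₀(10^(89.3/10)+10^(85.4/10)) = 90.78 dB SPL.
Then apply −20·log₁₀(12/1.4) = -18.66 dB → 72.1 dB SPL.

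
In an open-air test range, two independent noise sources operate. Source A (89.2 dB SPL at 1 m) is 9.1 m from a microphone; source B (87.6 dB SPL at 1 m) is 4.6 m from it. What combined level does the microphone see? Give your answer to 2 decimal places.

75.71 dB SPL

At the listener: L_A = 89.2 − 20·log₁₀(9.1) = 70.019 dB; L_B = 87.6 − 20·log₁₀(4.6) = 74.345 dB.
Combined: 10·log₁₀(10^(70.019/10)+10^(74.345/10)) = 75.71 dB SPL.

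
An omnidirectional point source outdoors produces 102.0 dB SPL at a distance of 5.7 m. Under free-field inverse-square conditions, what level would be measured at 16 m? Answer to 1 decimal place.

93.0 dB SPL

Inverse-square spreading gives ΔL = −20·log₁₀(d₂/d₁).
ΔL = −20·log₁₀(16/5.7) = -8.96 dB, so L₂ = 102.0 + (-8.96) = 93.0 dB SPL.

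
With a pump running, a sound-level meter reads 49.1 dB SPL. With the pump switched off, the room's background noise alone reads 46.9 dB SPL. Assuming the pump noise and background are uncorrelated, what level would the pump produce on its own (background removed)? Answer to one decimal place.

Remove the background by subtracting linear intensities:
L_src = 10·log₁₀(10^(49.1/10) − 10^(46.9/10)) = 10·log₁₀(32310) = 45.1 dB SPL.

45.1 dB SPL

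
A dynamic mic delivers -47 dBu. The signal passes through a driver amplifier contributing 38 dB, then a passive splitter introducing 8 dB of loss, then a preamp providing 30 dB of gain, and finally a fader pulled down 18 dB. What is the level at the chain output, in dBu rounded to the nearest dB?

-5 dBu

Cascaded gains and losses add directly in dB.
-47 + 38 − 8 + 30 − 18 = -5 dBu.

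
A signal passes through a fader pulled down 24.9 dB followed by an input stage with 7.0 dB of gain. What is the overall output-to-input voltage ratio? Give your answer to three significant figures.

0.127

Net gain = (−24.9) + 7.0 = -17.9 dB.
Voltage ratio = 10^(-17.9/20) = 0.127.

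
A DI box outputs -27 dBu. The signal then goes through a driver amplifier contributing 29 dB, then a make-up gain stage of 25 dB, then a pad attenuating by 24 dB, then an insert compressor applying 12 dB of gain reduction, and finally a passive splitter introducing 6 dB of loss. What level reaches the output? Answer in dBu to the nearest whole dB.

Gain stages sum in dB:
-27 + 29 + 25 − 24 − 12 − 6 = -15 dBu.

-15 dBu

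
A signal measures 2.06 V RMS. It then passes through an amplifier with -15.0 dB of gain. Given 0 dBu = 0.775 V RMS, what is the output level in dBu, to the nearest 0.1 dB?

-6.5 dBu

Input level: 20·log₁₀(2.06/0.775) = 8.49 dBu.
Output: 8.49 − 15.0 = -6.5 dBu.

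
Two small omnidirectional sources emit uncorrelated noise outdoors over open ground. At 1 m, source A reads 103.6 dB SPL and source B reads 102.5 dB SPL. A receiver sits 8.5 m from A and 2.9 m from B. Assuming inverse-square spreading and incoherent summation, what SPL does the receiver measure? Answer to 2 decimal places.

93.86 dB SPL

At the listener: L_A = 103.6 − 20·log₁₀(8.5) = 85.012 dB; L_B = 102.5 − 20·log₁₀(2.9) = 93.252 dB.
Combined: 10·log₁₀(10^(85.012/10)+10^(93.252/10)) = 93.86 dB SPL.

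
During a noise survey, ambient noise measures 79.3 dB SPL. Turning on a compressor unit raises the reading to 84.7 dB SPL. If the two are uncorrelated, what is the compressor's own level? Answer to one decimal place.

83.2 dB SPL

Subtract intensities: L_src = 10·log₁₀(10^(L_total/10) − 10^(L_bg/10)).
L_src = 10·log₁₀(10^(84.7/10) − 10^(79.3/10)) = 10·log₁₀(210000000) = 83.2 dB SPL.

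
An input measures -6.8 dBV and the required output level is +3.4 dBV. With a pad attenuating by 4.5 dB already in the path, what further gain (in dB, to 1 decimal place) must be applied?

14.7 dB

The required make-up gain is the shortfall in the dB sum.
G = +3.4 − (-6.8) + 4.5 = 14.7 dB.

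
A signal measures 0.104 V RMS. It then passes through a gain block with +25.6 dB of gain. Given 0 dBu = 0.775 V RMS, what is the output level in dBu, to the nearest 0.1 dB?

+8.2 dBu

Input level: 20·log₁₀(0.104/0.775) = -17.45 dBu.
Output: -17.45 + 25.6 = +8.2 dBu.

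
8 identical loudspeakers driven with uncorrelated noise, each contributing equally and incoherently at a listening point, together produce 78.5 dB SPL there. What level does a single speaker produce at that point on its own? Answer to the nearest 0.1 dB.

8 equal incoherent sources add 10·log₁₀(8) = 9.03 dB over one source.
L_one = 78.5 − 9.03 = 69.5 dB SPL.

69.5 dB SPL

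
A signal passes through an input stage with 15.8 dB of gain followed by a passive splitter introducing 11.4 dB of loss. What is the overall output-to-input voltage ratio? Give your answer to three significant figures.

1.66

Net gain = 15.8 + (−11.4) = 4.4 dB.
Voltage ratio = 10^(4.4/20) = 1.66.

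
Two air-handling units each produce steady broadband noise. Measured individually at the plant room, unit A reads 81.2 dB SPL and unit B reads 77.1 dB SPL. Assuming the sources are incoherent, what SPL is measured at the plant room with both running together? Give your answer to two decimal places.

Add the sources as powers (linear), then convert back to dB:
L_total = 10·log₁₀(10^(81.2/10) + 10^(77.1/10)) = 10·log₁₀(183100000) = 82.63 dB SPL.

82.63 dB SPL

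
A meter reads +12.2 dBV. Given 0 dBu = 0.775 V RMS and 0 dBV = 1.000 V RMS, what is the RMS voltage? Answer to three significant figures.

4.07 V

V = 1.000 V × 10^(+12.2/20).
= 1.000 × 4.074 = 4.07 V.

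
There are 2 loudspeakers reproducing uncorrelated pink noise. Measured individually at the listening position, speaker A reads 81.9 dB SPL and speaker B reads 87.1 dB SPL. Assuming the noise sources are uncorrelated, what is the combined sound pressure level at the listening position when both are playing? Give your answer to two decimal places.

Incoherent sources sum as intensities:
L_total = 10·log₁₀(10^(81.9/10) + 10^(87.1/10)) = 10·log₁₀(667700000) = 88.25 dB SPL.

88.25 dB SPL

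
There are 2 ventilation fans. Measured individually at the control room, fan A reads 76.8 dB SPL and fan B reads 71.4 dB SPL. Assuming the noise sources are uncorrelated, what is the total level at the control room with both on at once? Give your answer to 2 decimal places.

77.90 dB SPL

Add the sources as powers (linear), then convert back to dB:
L_total = 10·log₁₀(10^(76.8/10) + 10^(71.4/10)) = 10·log₁₀(61670000) = 77.90 dB SPL.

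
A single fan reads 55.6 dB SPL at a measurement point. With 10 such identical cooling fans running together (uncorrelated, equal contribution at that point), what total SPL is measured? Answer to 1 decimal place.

65.6 dB SPL

10 equal incoherent sources raise the level by 10·log₁₀(10) = 10.00 dB.
L_total = 55.6 + 10.00 = 65.6 dB SPL.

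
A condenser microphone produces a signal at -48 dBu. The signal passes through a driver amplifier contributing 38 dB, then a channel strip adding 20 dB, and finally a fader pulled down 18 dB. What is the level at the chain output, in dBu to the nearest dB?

-8 dBu

Gain stages sum in dB:
-48 + 38 + 20 − 18 = -8 dBu.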